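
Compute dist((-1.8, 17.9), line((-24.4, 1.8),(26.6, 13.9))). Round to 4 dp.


|cross product| = 547.64
|line direction| = sqrt(2747.41) = 52.4157
Distance = 547.64/sqrt(2747.41) = 10.448

10.448


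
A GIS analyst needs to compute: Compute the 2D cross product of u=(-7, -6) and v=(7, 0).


u x v = u_x*v_y - u_y*v_x = (-7)*0 - (-6)*7
= 0 - (-42) = 42

42


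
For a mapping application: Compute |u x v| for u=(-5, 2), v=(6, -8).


|u x v| = |(-5)*(-8) - 2*6|
= |40 - 12| = 28

28


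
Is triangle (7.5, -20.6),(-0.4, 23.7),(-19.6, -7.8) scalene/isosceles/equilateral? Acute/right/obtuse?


Side lengths squared: AB^2=2024.9, BC^2=1360.89, CA^2=898.25
Sorted: [898.25, 1360.89, 2024.9]
By sides: Scalene, By angles: Acute

Scalene, Acute


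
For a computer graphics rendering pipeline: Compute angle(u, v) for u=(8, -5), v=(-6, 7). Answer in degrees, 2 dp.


u.v = -83, |u| = sqrt(89) = 9.434, |v| = sqrt(85) = 9.2195
cos(theta) = u.v/(|u||v|) = -83/sqrt(7565) = -0.954275
theta = acos(-0.954275) = 162.61 degrees

162.61 degrees


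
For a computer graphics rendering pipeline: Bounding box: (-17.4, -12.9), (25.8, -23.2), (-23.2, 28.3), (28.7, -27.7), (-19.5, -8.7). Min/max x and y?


x range: [-23.2, 28.7]
y range: [-27.7, 28.3]
Bounding box: (-23.2,-27.7) to (28.7,28.3)

(-23.2,-27.7) to (28.7,28.3)


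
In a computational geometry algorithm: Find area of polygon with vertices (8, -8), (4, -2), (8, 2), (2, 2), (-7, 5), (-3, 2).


Shoelace sum: (8*(-2) - 4*(-8)) + (4*2 - 8*(-2)) + (8*2 - 2*2) + (2*5 - (-7)*2) + ((-7)*2 - (-3)*5) + ((-3)*(-8) - 8*2)
= 85
Area = |85|/2 = 42.5

42.5


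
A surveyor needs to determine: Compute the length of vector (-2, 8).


|u| = sqrt((-2)^2 + 8^2) = sqrt(68) = 8.2462

8.2462


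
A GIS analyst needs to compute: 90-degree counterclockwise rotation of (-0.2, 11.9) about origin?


90° CCW: (x,y) -> (-y, x)
(-0.2,11.9) -> (-11.9, -0.2)

(-11.9, -0.2)


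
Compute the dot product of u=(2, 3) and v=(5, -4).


u . v = u_x*v_x + u_y*v_y = 2*5 + 3*(-4)
= 10 + (-12) = -2

-2


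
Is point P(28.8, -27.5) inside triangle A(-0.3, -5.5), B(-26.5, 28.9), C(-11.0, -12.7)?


Cross products: AB x AP = -424.64, BC x BP = 1426.28, CA x CP = -444.92
All same sign? no

No, outside


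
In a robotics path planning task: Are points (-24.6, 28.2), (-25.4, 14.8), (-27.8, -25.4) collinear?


Cross product: ((-25.4)-(-24.6))*((-25.4)-28.2) - (14.8-28.2)*((-27.8)-(-24.6))
= 0

Yes, collinear


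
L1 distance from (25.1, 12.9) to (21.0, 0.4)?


|25.1-21| + |12.9-0.4| = 4.1 + 12.5 = 16.6

16.6


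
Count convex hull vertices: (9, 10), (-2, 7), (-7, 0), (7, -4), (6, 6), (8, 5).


Convex hull vertices (CCW): (-7, 0), (7, -4), (9, 10), (-2, 7)
Count = 4

4


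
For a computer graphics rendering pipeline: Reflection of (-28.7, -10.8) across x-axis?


Reflection over x-axis: (x,y) -> (x,-y)
(-28.7, -10.8) -> (-28.7, 10.8)

(-28.7, 10.8)


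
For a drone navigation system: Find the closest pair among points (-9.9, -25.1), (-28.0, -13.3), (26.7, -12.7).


d(P0,P1) = 21.6067, d(P0,P2) = 38.6435, d(P1,P2) = 54.7033
Closest: P0 and P1

Closest pair: (-9.9, -25.1) and (-28.0, -13.3), distance = 21.6067


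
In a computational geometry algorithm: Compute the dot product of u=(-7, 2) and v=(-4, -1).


u . v = u_x*v_x + u_y*v_y = (-7)*(-4) + 2*(-1)
= 28 + (-2) = 26

26


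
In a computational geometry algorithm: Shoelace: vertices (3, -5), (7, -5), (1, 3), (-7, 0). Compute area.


Shoelace sum: (3*(-5) - 7*(-5)) + (7*3 - 1*(-5)) + (1*0 - (-7)*3) + ((-7)*(-5) - 3*0)
= 102
Area = |102|/2 = 51

51


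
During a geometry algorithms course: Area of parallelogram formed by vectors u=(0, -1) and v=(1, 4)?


|u x v| = |0*4 - (-1)*1|
= |0 - (-1)| = 1

1


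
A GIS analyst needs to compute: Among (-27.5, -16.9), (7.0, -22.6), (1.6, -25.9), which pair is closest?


d(P0,P1) = 34.9677, d(P0,P2) = 30.46, d(P1,P2) = 6.3285
Closest: P1 and P2

Closest pair: (7.0, -22.6) and (1.6, -25.9), distance = 6.3285


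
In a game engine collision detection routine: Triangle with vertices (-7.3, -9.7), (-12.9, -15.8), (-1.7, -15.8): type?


Side lengths squared: AB^2=68.57, BC^2=125.44, CA^2=68.57
Sorted: [68.57, 68.57, 125.44]
By sides: Isosceles, By angles: Acute

Isosceles, Acute


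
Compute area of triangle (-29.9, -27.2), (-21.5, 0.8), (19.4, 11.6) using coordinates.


Area = |x_A(y_B-y_C) + x_B(y_C-y_A) + x_C(y_A-y_B)|/2
= |322.92 + (-834.2) + (-543.2)|/2
= 1054.48/2 = 527.24

527.24


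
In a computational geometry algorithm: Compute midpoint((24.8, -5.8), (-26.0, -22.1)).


M = ((24.8+(-26))/2, ((-5.8)+(-22.1))/2)
= (-0.6, -13.95)

(-0.6, -13.95)


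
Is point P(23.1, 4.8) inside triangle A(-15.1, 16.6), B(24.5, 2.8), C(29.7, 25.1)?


Cross products: AB x AP = 59.88, BC x BP = 41.62, CA x CP = 853.34
All same sign? yes

Yes, inside


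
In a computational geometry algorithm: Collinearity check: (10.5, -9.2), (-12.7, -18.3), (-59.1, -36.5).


Cross product: ((-12.7)-10.5)*((-36.5)-(-9.2)) - ((-18.3)-(-9.2))*((-59.1)-10.5)
= 0

Yes, collinear


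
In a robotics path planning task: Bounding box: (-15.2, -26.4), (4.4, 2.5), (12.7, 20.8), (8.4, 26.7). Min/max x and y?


x range: [-15.2, 12.7]
y range: [-26.4, 26.7]
Bounding box: (-15.2,-26.4) to (12.7,26.7)

(-15.2,-26.4) to (12.7,26.7)


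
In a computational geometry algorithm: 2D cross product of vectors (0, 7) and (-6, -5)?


u x v = u_x*v_y - u_y*v_x = 0*(-5) - 7*(-6)
= 0 - (-42) = 42

42


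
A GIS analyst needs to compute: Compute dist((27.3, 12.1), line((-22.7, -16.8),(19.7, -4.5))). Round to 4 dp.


|cross product| = 610.36
|line direction| = sqrt(1949.05) = 44.148
Distance = 610.36/sqrt(1949.05) = 13.8253

13.8253


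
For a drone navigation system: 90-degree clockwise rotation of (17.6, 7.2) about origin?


90° CW: (x,y) -> (y, -x)
(17.6,7.2) -> (7.2, -17.6)

(7.2, -17.6)


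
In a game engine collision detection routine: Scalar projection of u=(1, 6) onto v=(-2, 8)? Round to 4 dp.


u.v = 46, |v| = sqrt(68) = 8.2462
Scalar projection = u.v / |v| = 46 / sqrt(68) = 5.5783

5.5783


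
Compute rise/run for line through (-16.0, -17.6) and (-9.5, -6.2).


slope = (y2-y1)/(x2-x1) = ((-6.2)-(-17.6))/((-9.5)-(-16)) = 11.4/6.5 = 1.7538

1.7538


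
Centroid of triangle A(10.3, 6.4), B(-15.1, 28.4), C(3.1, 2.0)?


Centroid = ((x_A+x_B+x_C)/3, (y_A+y_B+y_C)/3)
= ((10.3+(-15.1)+3.1)/3, (6.4+28.4+2)/3)
= (-0.5667, 12.2667)

(-0.5667, 12.2667)


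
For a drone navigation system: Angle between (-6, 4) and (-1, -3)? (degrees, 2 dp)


u.v = -6, |u| = sqrt(52) = 7.2111, |v| = sqrt(10) = 3.1623
cos(theta) = u.v/(|u||v|) = -6/sqrt(520) = -0.263117
theta = acos(-0.263117) = 105.26 degrees

105.26 degrees


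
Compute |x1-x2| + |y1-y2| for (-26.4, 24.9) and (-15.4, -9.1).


|(-26.4)-(-15.4)| + |24.9-(-9.1)| = 11 + 34 = 45

45


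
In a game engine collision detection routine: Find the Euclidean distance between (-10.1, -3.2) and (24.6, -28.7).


dx=34.7, dy=-25.5
d^2 = 34.7^2 + (-25.5)^2 = 1854.34
d = sqrt(1854.34) = 43.062

43.062


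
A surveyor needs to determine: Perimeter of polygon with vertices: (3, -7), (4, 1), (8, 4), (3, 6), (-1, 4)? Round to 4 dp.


Sides: (3, -7)->(4, 1): sqrt(65) = 8.062258, (4, 1)->(8, 4): sqrt(25) = 5, (8, 4)->(3, 6): sqrt(29) = 5.385165, (3, 6)->(-1, 4): sqrt(20) = 4.472136, (-1, 4)->(3, -7): sqrt(137) = 11.7047
Sum = 34.624259
Perimeter = 34.6243

34.6243


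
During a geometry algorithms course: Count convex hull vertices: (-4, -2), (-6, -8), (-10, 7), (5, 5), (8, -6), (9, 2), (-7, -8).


Convex hull vertices (CCW): (-10, 7), (-7, -8), (-6, -8), (8, -6), (9, 2), (5, 5)
Count = 6

6


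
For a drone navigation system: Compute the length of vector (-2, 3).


|u| = sqrt((-2)^2 + 3^2) = sqrt(13) = 3.6056

3.6056


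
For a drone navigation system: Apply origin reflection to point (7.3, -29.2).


Reflection over origin: (x,y) -> (-x,-y)
(7.3, -29.2) -> (-7.3, 29.2)

(-7.3, 29.2)


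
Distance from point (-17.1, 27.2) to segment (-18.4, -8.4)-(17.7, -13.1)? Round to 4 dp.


Project P onto AB: t = 0 (clamped to [0,1])
Closest point on segment: (-18.4, -8.4)
Distance: 35.6237

35.6237


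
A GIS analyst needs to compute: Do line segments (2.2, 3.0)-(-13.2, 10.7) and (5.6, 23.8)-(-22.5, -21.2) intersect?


Cross products: d1=431.48, d2=-477.89, d3=-346.5, d4=562.87
d1*d2 < 0 and d3*d4 < 0? yes

Yes, they intersect


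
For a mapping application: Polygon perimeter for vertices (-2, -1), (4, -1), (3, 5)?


Sides: (-2, -1)->(4, -1): sqrt(36) = 6, (4, -1)->(3, 5): sqrt(37) = 6.082763, (3, 5)->(-2, -1): sqrt(61) = 7.81025
Sum = 19.893013
Perimeter = 19.893

19.893


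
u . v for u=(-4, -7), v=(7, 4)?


u . v = u_x*v_x + u_y*v_y = (-4)*7 + (-7)*4
= (-28) + (-28) = -56

-56


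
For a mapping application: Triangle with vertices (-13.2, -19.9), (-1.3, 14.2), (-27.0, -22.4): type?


Side lengths squared: AB^2=1304.42, BC^2=2000.05, CA^2=196.69
Sorted: [196.69, 1304.42, 2000.05]
By sides: Scalene, By angles: Obtuse

Scalene, Obtuse


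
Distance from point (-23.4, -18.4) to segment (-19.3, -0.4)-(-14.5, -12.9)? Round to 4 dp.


Project P onto AB: t = 1 (clamped to [0,1])
Closest point on segment: (-14.5, -12.9)
Distance: 10.4623

10.4623


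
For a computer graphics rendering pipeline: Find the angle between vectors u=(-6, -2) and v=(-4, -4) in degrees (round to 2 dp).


u.v = 32, |u| = sqrt(40) = 6.3246, |v| = sqrt(32) = 5.6569
cos(theta) = u.v/(|u||v|) = 32/sqrt(1280) = 0.894427
theta = acos(0.894427) = 26.57 degrees

26.57 degrees


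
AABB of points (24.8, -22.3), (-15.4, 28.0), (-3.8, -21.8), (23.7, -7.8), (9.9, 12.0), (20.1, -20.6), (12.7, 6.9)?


x range: [-15.4, 24.8]
y range: [-22.3, 28]
Bounding box: (-15.4,-22.3) to (24.8,28)

(-15.4,-22.3) to (24.8,28)


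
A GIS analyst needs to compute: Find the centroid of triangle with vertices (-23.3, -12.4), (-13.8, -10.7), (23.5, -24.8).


Centroid = ((x_A+x_B+x_C)/3, (y_A+y_B+y_C)/3)
= (((-23.3)+(-13.8)+23.5)/3, ((-12.4)+(-10.7)+(-24.8))/3)
= (-4.5333, -15.9667)

(-4.5333, -15.9667)


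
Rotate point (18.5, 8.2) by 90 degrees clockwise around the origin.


90° CW: (x,y) -> (y, -x)
(18.5,8.2) -> (8.2, -18.5)

(8.2, -18.5)


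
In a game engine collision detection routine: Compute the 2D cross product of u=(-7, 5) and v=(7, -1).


u x v = u_x*v_y - u_y*v_x = (-7)*(-1) - 5*7
= 7 - 35 = -28

-28


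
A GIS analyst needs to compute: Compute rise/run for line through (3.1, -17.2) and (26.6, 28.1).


slope = (y2-y1)/(x2-x1) = (28.1-(-17.2))/(26.6-3.1) = 45.3/23.5 = 1.9277

1.9277


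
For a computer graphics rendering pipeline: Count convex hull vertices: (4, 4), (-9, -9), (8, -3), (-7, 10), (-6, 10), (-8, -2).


Convex hull vertices (CCW): (-9, -9), (8, -3), (4, 4), (-6, 10), (-7, 10)
Count = 5

5


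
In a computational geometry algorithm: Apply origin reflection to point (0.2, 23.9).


Reflection over origin: (x,y) -> (-x,-y)
(0.2, 23.9) -> (-0.2, -23.9)

(-0.2, -23.9)


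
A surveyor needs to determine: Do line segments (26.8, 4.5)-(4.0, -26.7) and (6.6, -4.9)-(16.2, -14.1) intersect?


Cross products: d1=276.08, d2=-233.2, d3=-415.92, d4=93.36
d1*d2 < 0 and d3*d4 < 0? yes

Yes, they intersect


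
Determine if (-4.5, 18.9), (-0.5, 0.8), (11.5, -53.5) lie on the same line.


Cross product: ((-0.5)-(-4.5))*((-53.5)-18.9) - (0.8-18.9)*(11.5-(-4.5))
= 0

Yes, collinear


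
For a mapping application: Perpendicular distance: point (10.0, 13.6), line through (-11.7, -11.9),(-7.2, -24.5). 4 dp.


|cross product| = 388.17
|line direction| = sqrt(179.01) = 13.3795
Distance = 388.17/sqrt(179.01) = 29.0124

29.0124


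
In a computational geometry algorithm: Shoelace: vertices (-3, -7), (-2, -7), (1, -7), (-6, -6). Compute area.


Shoelace sum: ((-3)*(-7) - (-2)*(-7)) + ((-2)*(-7) - 1*(-7)) + (1*(-6) - (-6)*(-7)) + ((-6)*(-7) - (-3)*(-6))
= 4
Area = |4|/2 = 2

2


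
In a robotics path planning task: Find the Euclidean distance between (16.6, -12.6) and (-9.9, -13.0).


dx=-26.5, dy=-0.4
d^2 = (-26.5)^2 + (-0.4)^2 = 702.41
d = sqrt(702.41) = 26.503

26.503


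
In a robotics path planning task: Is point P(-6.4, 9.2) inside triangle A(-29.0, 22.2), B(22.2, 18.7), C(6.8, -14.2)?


Cross products: AB x AP = -586.5, BC x BP = -794.64, CA x CP = -357.24
All same sign? yes

Yes, inside


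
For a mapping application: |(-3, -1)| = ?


|u| = sqrt((-3)^2 + (-1)^2) = sqrt(10) = 3.1623

3.1623


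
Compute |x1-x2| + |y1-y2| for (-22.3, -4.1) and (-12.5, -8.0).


|(-22.3)-(-12.5)| + |(-4.1)-(-8)| = 9.8 + 3.9 = 13.7

13.7


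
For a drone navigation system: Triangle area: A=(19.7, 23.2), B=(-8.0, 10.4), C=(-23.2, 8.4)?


Area = |x_A(y_B-y_C) + x_B(y_C-y_A) + x_C(y_A-y_B)|/2
= |39.4 + 118.4 + (-296.96)|/2
= 139.16/2 = 69.58

69.58


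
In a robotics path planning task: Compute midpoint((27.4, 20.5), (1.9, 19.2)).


M = ((27.4+1.9)/2, (20.5+19.2)/2)
= (14.65, 19.85)

(14.65, 19.85)


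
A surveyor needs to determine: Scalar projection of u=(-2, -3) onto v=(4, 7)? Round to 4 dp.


u.v = -29, |v| = sqrt(65) = 8.0623
Scalar projection = u.v / |v| = -29 / sqrt(65) = -3.597

-3.597


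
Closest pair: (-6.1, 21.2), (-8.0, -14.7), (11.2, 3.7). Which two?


d(P0,P1) = 35.9502, d(P0,P2) = 24.6077, d(P1,P2) = 26.5932
Closest: P0 and P2

Closest pair: (-6.1, 21.2) and (11.2, 3.7), distance = 24.6077


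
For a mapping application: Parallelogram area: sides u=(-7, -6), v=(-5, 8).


|u x v| = |(-7)*8 - (-6)*(-5)|
= |(-56) - 30| = 86

86


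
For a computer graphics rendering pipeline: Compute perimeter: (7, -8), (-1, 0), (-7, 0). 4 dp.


Sides: (7, -8)->(-1, 0): sqrt(128) = 11.313708, (-1, 0)->(-7, 0): sqrt(36) = 6, (-7, 0)->(7, -8): sqrt(260) = 16.124515
Sum = 33.438223
Perimeter = 33.4382

33.4382


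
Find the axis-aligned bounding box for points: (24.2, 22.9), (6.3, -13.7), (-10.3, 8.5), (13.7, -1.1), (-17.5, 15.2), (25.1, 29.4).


x range: [-17.5, 25.1]
y range: [-13.7, 29.4]
Bounding box: (-17.5,-13.7) to (25.1,29.4)

(-17.5,-13.7) to (25.1,29.4)


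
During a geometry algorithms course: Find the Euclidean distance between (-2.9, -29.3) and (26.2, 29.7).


dx=29.1, dy=59
d^2 = 29.1^2 + 59^2 = 4327.81
d = sqrt(4327.81) = 65.7861

65.7861


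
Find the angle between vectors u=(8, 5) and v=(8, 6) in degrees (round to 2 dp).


u.v = 94, |u| = sqrt(89) = 9.434, |v| = sqrt(100) = 10
cos(theta) = u.v/(|u||v|) = 94/sqrt(8900) = 0.996398
theta = acos(0.996398) = 4.86 degrees

4.86 degrees


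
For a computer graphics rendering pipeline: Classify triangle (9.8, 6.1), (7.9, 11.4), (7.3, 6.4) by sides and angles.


Side lengths squared: AB^2=31.7, BC^2=25.36, CA^2=6.34
Sorted: [6.34, 25.36, 31.7]
By sides: Scalene, By angles: Right

Scalene, Right


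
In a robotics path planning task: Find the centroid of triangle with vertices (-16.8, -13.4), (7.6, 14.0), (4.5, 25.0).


Centroid = ((x_A+x_B+x_C)/3, (y_A+y_B+y_C)/3)
= (((-16.8)+7.6+4.5)/3, ((-13.4)+14+25)/3)
= (-1.5667, 8.5333)

(-1.5667, 8.5333)


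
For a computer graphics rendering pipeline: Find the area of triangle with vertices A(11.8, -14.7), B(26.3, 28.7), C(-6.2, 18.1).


Area = |x_A(y_B-y_C) + x_B(y_C-y_A) + x_C(y_A-y_B)|/2
= |125.08 + 862.64 + 269.08|/2
= 1256.8/2 = 628.4

628.4


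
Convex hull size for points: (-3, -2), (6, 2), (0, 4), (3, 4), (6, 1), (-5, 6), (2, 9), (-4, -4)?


Convex hull vertices (CCW): (-5, 6), (-4, -4), (6, 1), (6, 2), (2, 9)
Count = 5

5


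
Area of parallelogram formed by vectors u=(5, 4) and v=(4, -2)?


|u x v| = |5*(-2) - 4*4|
= |(-10) - 16| = 26

26


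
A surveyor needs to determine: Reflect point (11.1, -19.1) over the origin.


Reflection over origin: (x,y) -> (-x,-y)
(11.1, -19.1) -> (-11.1, 19.1)

(-11.1, 19.1)


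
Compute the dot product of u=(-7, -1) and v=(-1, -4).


u . v = u_x*v_x + u_y*v_y = (-7)*(-1) + (-1)*(-4)
= 7 + 4 = 11

11


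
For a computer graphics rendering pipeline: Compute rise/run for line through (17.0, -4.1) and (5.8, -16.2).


slope = (y2-y1)/(x2-x1) = ((-16.2)-(-4.1))/(5.8-17) = (-12.1)/(-11.2) = 1.0804

1.0804


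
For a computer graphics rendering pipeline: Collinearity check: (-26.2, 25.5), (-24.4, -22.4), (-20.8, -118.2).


Cross product: ((-24.4)-(-26.2))*((-118.2)-25.5) - ((-22.4)-25.5)*((-20.8)-(-26.2))
= 0

Yes, collinear


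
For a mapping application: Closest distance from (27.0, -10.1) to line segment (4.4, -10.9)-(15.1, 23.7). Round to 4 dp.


Project P onto AB: t = 0.2055 (clamped to [0,1])
Closest point on segment: (6.5985, -3.7909)
Distance: 21.3548

21.3548


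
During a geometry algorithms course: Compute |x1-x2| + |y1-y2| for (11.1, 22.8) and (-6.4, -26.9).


|11.1-(-6.4)| + |22.8-(-26.9)| = 17.5 + 49.7 = 67.2

67.2


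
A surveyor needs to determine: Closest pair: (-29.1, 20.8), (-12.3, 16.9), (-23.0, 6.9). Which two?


d(P0,P1) = 17.2467, d(P0,P2) = 15.1796, d(P1,P2) = 14.6455
Closest: P1 and P2

Closest pair: (-12.3, 16.9) and (-23.0, 6.9), distance = 14.6455


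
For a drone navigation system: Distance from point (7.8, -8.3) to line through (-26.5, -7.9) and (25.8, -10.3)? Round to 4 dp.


|cross product| = 61.4
|line direction| = sqrt(2741.05) = 52.355
Distance = 61.4/sqrt(2741.05) = 1.1728

1.1728


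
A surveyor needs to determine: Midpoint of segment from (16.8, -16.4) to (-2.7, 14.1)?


M = ((16.8+(-2.7))/2, ((-16.4)+14.1)/2)
= (7.05, -1.15)

(7.05, -1.15)


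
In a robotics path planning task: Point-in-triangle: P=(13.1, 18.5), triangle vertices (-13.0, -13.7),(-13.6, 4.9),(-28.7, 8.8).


Cross products: AB x AP = -504.78, BC x BP = -309.49, CA x CP = 1092.79
All same sign? no

No, outside


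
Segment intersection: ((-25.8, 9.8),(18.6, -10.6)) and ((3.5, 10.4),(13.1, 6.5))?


Cross products: d1=-120.03, d2=-142.71, d3=624.36, d4=647.04
d1*d2 < 0 and d3*d4 < 0? no

No, they don't intersect


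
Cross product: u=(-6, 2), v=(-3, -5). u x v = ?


u x v = u_x*v_y - u_y*v_x = (-6)*(-5) - 2*(-3)
= 30 - (-6) = 36

36


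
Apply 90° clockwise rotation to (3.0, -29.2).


90° CW: (x,y) -> (y, -x)
(3,-29.2) -> (-29.2, -3)

(-29.2, -3)


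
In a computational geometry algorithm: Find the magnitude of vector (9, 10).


|u| = sqrt(9^2 + 10^2) = sqrt(181) = 13.4536

13.4536


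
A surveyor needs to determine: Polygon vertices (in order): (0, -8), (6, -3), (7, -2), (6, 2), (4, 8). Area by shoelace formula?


Shoelace sum: (0*(-3) - 6*(-8)) + (6*(-2) - 7*(-3)) + (7*2 - 6*(-2)) + (6*8 - 4*2) + (4*(-8) - 0*8)
= 91
Area = |91|/2 = 45.5

45.5


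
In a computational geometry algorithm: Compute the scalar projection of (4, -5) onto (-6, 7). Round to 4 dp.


u.v = -59, |v| = sqrt(85) = 9.2195
Scalar projection = u.v / |v| = -59 / sqrt(85) = -6.3994

-6.3994


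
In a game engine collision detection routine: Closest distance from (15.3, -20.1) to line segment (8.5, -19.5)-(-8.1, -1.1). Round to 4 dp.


Project P onto AB: t = 0 (clamped to [0,1])
Closest point on segment: (8.5, -19.5)
Distance: 6.8264

6.8264


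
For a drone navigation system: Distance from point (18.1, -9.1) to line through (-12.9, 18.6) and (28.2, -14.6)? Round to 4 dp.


|cross product| = 109.27
|line direction| = sqrt(2791.45) = 52.8342
Distance = 109.27/sqrt(2791.45) = 2.0682

2.0682


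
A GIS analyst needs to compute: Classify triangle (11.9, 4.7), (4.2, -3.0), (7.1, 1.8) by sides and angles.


Side lengths squared: AB^2=118.58, BC^2=31.45, CA^2=31.45
Sorted: [31.45, 31.45, 118.58]
By sides: Isosceles, By angles: Obtuse

Isosceles, Obtuse


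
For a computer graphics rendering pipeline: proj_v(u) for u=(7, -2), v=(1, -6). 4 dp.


u.v = 19, |v| = sqrt(37) = 6.0828
Scalar projection = u.v / |v| = 19 / sqrt(37) = 3.1236

3.1236


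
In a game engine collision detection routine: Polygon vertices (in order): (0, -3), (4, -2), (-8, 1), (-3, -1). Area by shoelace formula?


Shoelace sum: (0*(-2) - 4*(-3)) + (4*1 - (-8)*(-2)) + ((-8)*(-1) - (-3)*1) + ((-3)*(-3) - 0*(-1))
= 20
Area = |20|/2 = 10

10


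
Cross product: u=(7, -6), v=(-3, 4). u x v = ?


u x v = u_x*v_y - u_y*v_x = 7*4 - (-6)*(-3)
= 28 - 18 = 10

10


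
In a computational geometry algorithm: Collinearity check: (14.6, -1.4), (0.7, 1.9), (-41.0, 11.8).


Cross product: (0.7-14.6)*(11.8-(-1.4)) - (1.9-(-1.4))*((-41)-14.6)
= 0

Yes, collinear


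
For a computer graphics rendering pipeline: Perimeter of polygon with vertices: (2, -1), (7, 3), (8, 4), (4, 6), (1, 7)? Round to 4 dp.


Sides: (2, -1)->(7, 3): sqrt(41) = 6.403124, (7, 3)->(8, 4): sqrt(2) = 1.414214, (8, 4)->(4, 6): sqrt(20) = 4.472136, (4, 6)->(1, 7): sqrt(10) = 3.162278, (1, 7)->(2, -1): sqrt(65) = 8.062258
Sum = 23.51401
Perimeter = 23.514

23.514


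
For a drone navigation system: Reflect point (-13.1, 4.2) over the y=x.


Reflection over y=x: (x,y) -> (y,x)
(-13.1, 4.2) -> (4.2, -13.1)

(4.2, -13.1)


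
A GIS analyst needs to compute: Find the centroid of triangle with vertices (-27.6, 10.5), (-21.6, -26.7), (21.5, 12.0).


Centroid = ((x_A+x_B+x_C)/3, (y_A+y_B+y_C)/3)
= (((-27.6)+(-21.6)+21.5)/3, (10.5+(-26.7)+12)/3)
= (-9.2333, -1.4)

(-9.2333, -1.4)


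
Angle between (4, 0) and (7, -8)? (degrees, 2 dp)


u.v = 28, |u| = sqrt(16) = 4, |v| = sqrt(113) = 10.6301
cos(theta) = u.v/(|u||v|) = 28/sqrt(1808) = 0.658505
theta = acos(0.658505) = 48.81 degrees

48.81 degrees


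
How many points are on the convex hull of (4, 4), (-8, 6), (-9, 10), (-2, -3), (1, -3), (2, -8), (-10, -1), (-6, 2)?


Convex hull vertices (CCW): (-10, -1), (2, -8), (4, 4), (-9, 10)
Count = 4

4


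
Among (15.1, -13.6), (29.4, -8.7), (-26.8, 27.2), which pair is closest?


d(P0,P1) = 15.1162, d(P0,P2) = 58.4829, d(P1,P2) = 66.6877
Closest: P0 and P1

Closest pair: (15.1, -13.6) and (29.4, -8.7), distance = 15.1162


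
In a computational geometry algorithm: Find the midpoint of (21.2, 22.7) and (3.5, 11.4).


M = ((21.2+3.5)/2, (22.7+11.4)/2)
= (12.35, 17.05)

(12.35, 17.05)


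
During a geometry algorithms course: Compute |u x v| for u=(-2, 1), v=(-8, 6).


|u x v| = |(-2)*6 - 1*(-8)|
= |(-12) - (-8)| = 4

4


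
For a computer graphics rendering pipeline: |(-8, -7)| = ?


|u| = sqrt((-8)^2 + (-7)^2) = sqrt(113) = 10.6301

10.6301


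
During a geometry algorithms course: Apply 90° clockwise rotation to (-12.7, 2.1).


90° CW: (x,y) -> (y, -x)
(-12.7,2.1) -> (2.1, 12.7)

(2.1, 12.7)


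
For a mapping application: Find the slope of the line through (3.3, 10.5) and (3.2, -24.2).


slope = (y2-y1)/(x2-x1) = ((-24.2)-10.5)/(3.2-3.3) = (-34.7)/(-0.1) = 347

347


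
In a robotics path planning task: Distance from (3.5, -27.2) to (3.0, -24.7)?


dx=-0.5, dy=2.5
d^2 = (-0.5)^2 + 2.5^2 = 6.5
d = sqrt(6.5) = 2.5495

2.5495


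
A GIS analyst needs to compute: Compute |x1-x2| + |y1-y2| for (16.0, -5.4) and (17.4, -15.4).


|16-17.4| + |(-5.4)-(-15.4)| = 1.4 + 10 = 11.4

11.4


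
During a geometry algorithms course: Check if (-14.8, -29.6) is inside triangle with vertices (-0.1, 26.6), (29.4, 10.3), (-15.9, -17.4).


Cross products: AB x AP = -1897.51, BC x BP = 583.13, CA x CP = -241.16
All same sign? no

No, outside


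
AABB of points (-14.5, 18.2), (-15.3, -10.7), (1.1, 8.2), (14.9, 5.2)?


x range: [-15.3, 14.9]
y range: [-10.7, 18.2]
Bounding box: (-15.3,-10.7) to (14.9,18.2)

(-15.3,-10.7) to (14.9,18.2)


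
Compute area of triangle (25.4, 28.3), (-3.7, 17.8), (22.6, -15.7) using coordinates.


Area = |x_A(y_B-y_C) + x_B(y_C-y_A) + x_C(y_A-y_B)|/2
= |850.9 + 162.8 + 237.3|/2
= 1251/2 = 625.5

625.5


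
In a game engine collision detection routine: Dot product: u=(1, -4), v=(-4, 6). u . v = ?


u . v = u_x*v_x + u_y*v_y = 1*(-4) + (-4)*6
= (-4) + (-24) = -28

-28


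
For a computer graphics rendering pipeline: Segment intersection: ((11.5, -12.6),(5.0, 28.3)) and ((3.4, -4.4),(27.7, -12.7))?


Cross products: d1=-132.03, d2=807.89, d3=277.99, d4=-661.93
d1*d2 < 0 and d3*d4 < 0? yes

Yes, they intersect


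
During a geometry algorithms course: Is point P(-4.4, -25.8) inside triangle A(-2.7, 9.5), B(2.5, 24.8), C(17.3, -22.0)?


Cross products: AB x AP = -157.55, BC x BP = -1071.8, CA x CP = 759.55
All same sign? no

No, outside


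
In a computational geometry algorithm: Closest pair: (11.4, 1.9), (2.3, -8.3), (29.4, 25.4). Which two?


d(P0,P1) = 13.6693, d(P0,P2) = 29.6015, d(P1,P2) = 43.2447
Closest: P0 and P1

Closest pair: (11.4, 1.9) and (2.3, -8.3), distance = 13.6693


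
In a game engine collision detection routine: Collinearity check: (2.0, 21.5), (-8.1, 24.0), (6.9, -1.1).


Cross product: ((-8.1)-2)*((-1.1)-21.5) - (24-21.5)*(6.9-2)
= 216.01

No, not collinear


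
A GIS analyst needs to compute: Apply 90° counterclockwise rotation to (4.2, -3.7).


90° CCW: (x,y) -> (-y, x)
(4.2,-3.7) -> (3.7, 4.2)

(3.7, 4.2)


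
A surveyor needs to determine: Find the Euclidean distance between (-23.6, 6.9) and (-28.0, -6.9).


dx=-4.4, dy=-13.8
d^2 = (-4.4)^2 + (-13.8)^2 = 209.8
d = sqrt(209.8) = 14.4845

14.4845


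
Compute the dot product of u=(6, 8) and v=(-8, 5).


u . v = u_x*v_x + u_y*v_y = 6*(-8) + 8*5
= (-48) + 40 = -8

-8


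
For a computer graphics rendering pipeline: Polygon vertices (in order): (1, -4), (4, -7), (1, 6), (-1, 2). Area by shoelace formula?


Shoelace sum: (1*(-7) - 4*(-4)) + (4*6 - 1*(-7)) + (1*2 - (-1)*6) + ((-1)*(-4) - 1*2)
= 50
Area = |50|/2 = 25

25


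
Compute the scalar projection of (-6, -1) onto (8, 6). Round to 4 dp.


u.v = -54, |v| = sqrt(100) = 10
Scalar projection = u.v / |v| = -54 / sqrt(100) = -5.4

-5.4


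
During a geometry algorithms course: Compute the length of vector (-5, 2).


|u| = sqrt((-5)^2 + 2^2) = sqrt(29) = 5.3852

5.3852


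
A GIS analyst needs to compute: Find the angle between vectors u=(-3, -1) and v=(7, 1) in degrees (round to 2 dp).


u.v = -22, |u| = sqrt(10) = 3.1623, |v| = sqrt(50) = 7.0711
cos(theta) = u.v/(|u||v|) = -22/sqrt(500) = -0.98387
theta = acos(-0.98387) = 169.7 degrees

169.7 degrees


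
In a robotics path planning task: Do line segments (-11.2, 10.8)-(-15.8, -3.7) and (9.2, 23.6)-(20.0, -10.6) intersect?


Cross products: d1=-835.92, d2=-1149.84, d3=236.92, d4=550.84
d1*d2 < 0 and d3*d4 < 0? no

No, they don't intersect


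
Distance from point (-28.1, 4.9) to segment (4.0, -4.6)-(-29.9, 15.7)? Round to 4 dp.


Project P onto AB: t = 0.8205 (clamped to [0,1])
Closest point on segment: (-23.8148, 12.0561)
Distance: 8.341

8.341


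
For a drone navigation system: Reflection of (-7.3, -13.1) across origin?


Reflection over origin: (x,y) -> (-x,-y)
(-7.3, -13.1) -> (7.3, 13.1)

(7.3, 13.1)


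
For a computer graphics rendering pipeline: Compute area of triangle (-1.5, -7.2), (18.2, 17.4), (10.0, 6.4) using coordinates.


Area = |x_A(y_B-y_C) + x_B(y_C-y_A) + x_C(y_A-y_B)|/2
= |(-16.5) + 247.52 + (-246)|/2
= 14.98/2 = 7.49

7.49


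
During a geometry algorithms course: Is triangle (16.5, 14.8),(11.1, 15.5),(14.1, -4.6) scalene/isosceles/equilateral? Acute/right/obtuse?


Side lengths squared: AB^2=29.65, BC^2=413.01, CA^2=382.12
Sorted: [29.65, 382.12, 413.01]
By sides: Scalene, By angles: Obtuse

Scalene, Obtuse


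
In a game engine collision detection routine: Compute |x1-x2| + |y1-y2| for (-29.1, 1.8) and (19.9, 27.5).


|(-29.1)-19.9| + |1.8-27.5| = 49 + 25.7 = 74.7

74.7


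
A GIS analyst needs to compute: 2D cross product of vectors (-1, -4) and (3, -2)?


u x v = u_x*v_y - u_y*v_x = (-1)*(-2) - (-4)*3
= 2 - (-12) = 14

14


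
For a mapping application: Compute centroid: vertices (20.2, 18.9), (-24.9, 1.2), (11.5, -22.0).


Centroid = ((x_A+x_B+x_C)/3, (y_A+y_B+y_C)/3)
= ((20.2+(-24.9)+11.5)/3, (18.9+1.2+(-22))/3)
= (2.2667, -0.6333)

(2.2667, -0.6333)


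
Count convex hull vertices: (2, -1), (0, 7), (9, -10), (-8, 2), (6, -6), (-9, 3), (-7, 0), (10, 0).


Convex hull vertices (CCW): (-9, 3), (-7, 0), (9, -10), (10, 0), (0, 7)
Count = 5

5


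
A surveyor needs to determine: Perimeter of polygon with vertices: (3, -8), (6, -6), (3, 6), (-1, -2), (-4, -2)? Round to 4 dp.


Sides: (3, -8)->(6, -6): sqrt(13) = 3.605551, (6, -6)->(3, 6): sqrt(153) = 12.369317, (3, 6)->(-1, -2): sqrt(80) = 8.944272, (-1, -2)->(-4, -2): sqrt(9) = 3, (-4, -2)->(3, -8): sqrt(85) = 9.219544
Sum = 37.138684
Perimeter = 37.1387

37.1387


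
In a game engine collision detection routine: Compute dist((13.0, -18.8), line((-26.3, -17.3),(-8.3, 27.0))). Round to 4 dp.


|cross product| = 1767.99
|line direction| = sqrt(2286.49) = 47.8173
Distance = 1767.99/sqrt(2286.49) = 36.9739

36.9739


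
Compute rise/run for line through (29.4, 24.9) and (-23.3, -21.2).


slope = (y2-y1)/(x2-x1) = ((-21.2)-24.9)/((-23.3)-29.4) = (-46.1)/(-52.7) = 0.8748

0.8748


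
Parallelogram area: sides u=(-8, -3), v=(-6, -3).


|u x v| = |(-8)*(-3) - (-3)*(-6)|
= |24 - 18| = 6

6


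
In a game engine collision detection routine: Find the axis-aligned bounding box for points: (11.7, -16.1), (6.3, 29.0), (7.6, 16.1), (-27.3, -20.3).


x range: [-27.3, 11.7]
y range: [-20.3, 29]
Bounding box: (-27.3,-20.3) to (11.7,29)

(-27.3,-20.3) to (11.7,29)


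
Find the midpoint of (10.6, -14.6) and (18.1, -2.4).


M = ((10.6+18.1)/2, ((-14.6)+(-2.4))/2)
= (14.35, -8.5)

(14.35, -8.5)


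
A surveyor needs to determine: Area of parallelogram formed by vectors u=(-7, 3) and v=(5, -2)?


|u x v| = |(-7)*(-2) - 3*5|
= |14 - 15| = 1

1


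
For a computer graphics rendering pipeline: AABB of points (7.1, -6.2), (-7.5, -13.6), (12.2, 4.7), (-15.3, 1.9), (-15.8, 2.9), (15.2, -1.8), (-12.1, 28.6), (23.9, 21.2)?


x range: [-15.8, 23.9]
y range: [-13.6, 28.6]
Bounding box: (-15.8,-13.6) to (23.9,28.6)

(-15.8,-13.6) to (23.9,28.6)


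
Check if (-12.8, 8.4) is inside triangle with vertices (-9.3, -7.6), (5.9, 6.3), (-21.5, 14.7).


Cross products: AB x AP = 291.85, BC x BP = 99.54, CA x CP = 117.15
All same sign? yes

Yes, inside


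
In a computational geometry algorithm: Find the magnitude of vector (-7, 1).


|u| = sqrt((-7)^2 + 1^2) = sqrt(50) = 7.0711

7.0711


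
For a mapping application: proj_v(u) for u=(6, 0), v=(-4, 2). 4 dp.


u.v = -24, |v| = sqrt(20) = 4.4721
Scalar projection = u.v / |v| = -24 / sqrt(20) = -5.3666

-5.3666


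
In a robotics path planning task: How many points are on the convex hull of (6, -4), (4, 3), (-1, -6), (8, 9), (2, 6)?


Convex hull vertices (CCW): (-1, -6), (6, -4), (8, 9), (2, 6)
Count = 4

4


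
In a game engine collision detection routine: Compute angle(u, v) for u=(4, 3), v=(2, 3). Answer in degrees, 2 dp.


u.v = 17, |u| = sqrt(25) = 5, |v| = sqrt(13) = 3.6056
cos(theta) = u.v/(|u||v|) = 17/sqrt(325) = 0.94299
theta = acos(0.94299) = 19.44 degrees

19.44 degrees


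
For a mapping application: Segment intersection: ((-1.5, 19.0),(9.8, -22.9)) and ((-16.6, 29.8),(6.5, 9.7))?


Cross products: d1=54.03, d2=-686.73, d3=-510.65, d4=230.11
d1*d2 < 0 and d3*d4 < 0? yes

Yes, they intersect


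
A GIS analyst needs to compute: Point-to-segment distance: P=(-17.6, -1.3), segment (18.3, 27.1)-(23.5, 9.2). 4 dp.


Project P onto AB: t = 0.9258 (clamped to [0,1])
Closest point on segment: (23.1143, 10.5276)
Distance: 42.3975

42.3975


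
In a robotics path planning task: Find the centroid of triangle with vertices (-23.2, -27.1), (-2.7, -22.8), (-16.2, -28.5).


Centroid = ((x_A+x_B+x_C)/3, (y_A+y_B+y_C)/3)
= (((-23.2)+(-2.7)+(-16.2))/3, ((-27.1)+(-22.8)+(-28.5))/3)
= (-14.0333, -26.1333)

(-14.0333, -26.1333)


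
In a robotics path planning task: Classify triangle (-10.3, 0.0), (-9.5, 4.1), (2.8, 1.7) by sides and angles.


Side lengths squared: AB^2=17.45, BC^2=157.05, CA^2=174.5
Sorted: [17.45, 157.05, 174.5]
By sides: Scalene, By angles: Right

Scalene, Right


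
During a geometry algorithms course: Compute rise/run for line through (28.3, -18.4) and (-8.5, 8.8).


slope = (y2-y1)/(x2-x1) = (8.8-(-18.4))/((-8.5)-28.3) = 27.2/(-36.8) = -0.7391

-0.7391


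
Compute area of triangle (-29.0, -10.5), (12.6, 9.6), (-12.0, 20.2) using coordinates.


Area = |x_A(y_B-y_C) + x_B(y_C-y_A) + x_C(y_A-y_B)|/2
= |307.4 + 386.82 + 241.2|/2
= 935.42/2 = 467.71

467.71


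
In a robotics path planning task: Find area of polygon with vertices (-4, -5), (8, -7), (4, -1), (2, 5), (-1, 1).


Shoelace sum: ((-4)*(-7) - 8*(-5)) + (8*(-1) - 4*(-7)) + (4*5 - 2*(-1)) + (2*1 - (-1)*5) + ((-1)*(-5) - (-4)*1)
= 126
Area = |126|/2 = 63

63


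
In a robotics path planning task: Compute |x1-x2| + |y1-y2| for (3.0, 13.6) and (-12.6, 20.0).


|3-(-12.6)| + |13.6-20| = 15.6 + 6.4 = 22

22


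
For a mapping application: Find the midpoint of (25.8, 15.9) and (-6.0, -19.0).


M = ((25.8+(-6))/2, (15.9+(-19))/2)
= (9.9, -1.55)

(9.9, -1.55)


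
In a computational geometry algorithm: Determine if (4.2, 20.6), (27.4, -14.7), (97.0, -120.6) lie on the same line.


Cross product: (27.4-4.2)*((-120.6)-20.6) - ((-14.7)-20.6)*(97-4.2)
= 0

Yes, collinear


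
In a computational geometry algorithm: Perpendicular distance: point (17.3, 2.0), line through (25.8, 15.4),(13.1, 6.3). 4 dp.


|cross product| = 92.83
|line direction| = sqrt(244.1) = 15.6237
Distance = 92.83/sqrt(244.1) = 5.9416

5.9416


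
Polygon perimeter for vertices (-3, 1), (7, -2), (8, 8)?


Sides: (-3, 1)->(7, -2): sqrt(109) = 10.440307, (7, -2)->(8, 8): sqrt(101) = 10.049876, (8, 8)->(-3, 1): sqrt(170) = 13.038405
Sum = 33.528588
Perimeter = 33.5286

33.5286


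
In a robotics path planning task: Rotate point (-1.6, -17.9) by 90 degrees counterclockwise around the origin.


90° CCW: (x,y) -> (-y, x)
(-1.6,-17.9) -> (17.9, -1.6)

(17.9, -1.6)


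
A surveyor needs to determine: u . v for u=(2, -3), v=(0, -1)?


u . v = u_x*v_x + u_y*v_y = 2*0 + (-3)*(-1)
= 0 + 3 = 3

3


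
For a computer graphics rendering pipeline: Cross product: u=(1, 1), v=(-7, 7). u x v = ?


u x v = u_x*v_y - u_y*v_x = 1*7 - 1*(-7)
= 7 - (-7) = 14

14


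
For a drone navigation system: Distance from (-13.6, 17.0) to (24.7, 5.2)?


dx=38.3, dy=-11.8
d^2 = 38.3^2 + (-11.8)^2 = 1606.13
d = sqrt(1606.13) = 40.0766

40.0766


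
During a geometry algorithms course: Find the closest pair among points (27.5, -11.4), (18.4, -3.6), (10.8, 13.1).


d(P0,P1) = 11.9854, d(P0,P2) = 29.6503, d(P1,P2) = 18.348
Closest: P0 and P1

Closest pair: (27.5, -11.4) and (18.4, -3.6), distance = 11.9854


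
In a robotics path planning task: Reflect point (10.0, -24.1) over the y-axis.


Reflection over y-axis: (x,y) -> (-x,y)
(10, -24.1) -> (-10, -24.1)

(-10, -24.1)


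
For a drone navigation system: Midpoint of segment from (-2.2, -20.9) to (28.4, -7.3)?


M = (((-2.2)+28.4)/2, ((-20.9)+(-7.3))/2)
= (13.1, -14.1)

(13.1, -14.1)


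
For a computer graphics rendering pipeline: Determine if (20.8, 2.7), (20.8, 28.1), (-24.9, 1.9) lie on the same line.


Cross product: (20.8-20.8)*(1.9-2.7) - (28.1-2.7)*((-24.9)-20.8)
= 1160.78

No, not collinear


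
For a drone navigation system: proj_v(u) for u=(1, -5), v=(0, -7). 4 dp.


u.v = 35, |v| = sqrt(49) = 7
Scalar projection = u.v / |v| = 35 / sqrt(49) = 5

5


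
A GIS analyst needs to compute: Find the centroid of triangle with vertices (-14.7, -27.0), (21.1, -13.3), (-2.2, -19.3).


Centroid = ((x_A+x_B+x_C)/3, (y_A+y_B+y_C)/3)
= (((-14.7)+21.1+(-2.2))/3, ((-27)+(-13.3)+(-19.3))/3)
= (1.4, -19.8667)

(1.4, -19.8667)


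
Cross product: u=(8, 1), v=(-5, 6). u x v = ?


u x v = u_x*v_y - u_y*v_x = 8*6 - 1*(-5)
= 48 - (-5) = 53

53


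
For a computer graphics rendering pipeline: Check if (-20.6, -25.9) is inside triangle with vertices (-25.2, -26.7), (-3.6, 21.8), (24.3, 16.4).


Cross products: AB x AP = -205.82, BC x BP = -1422.63, CA x CP = 158.66
All same sign? no

No, outside


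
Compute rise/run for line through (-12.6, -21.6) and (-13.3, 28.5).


slope = (y2-y1)/(x2-x1) = (28.5-(-21.6))/((-13.3)-(-12.6)) = 50.1/(-0.7) = -71.5714

-71.5714


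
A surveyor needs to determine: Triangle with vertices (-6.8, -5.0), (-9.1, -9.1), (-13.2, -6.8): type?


Side lengths squared: AB^2=22.1, BC^2=22.1, CA^2=44.2
Sorted: [22.1, 22.1, 44.2]
By sides: Isosceles, By angles: Right

Isosceles, Right


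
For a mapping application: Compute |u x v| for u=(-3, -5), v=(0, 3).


|u x v| = |(-3)*3 - (-5)*0|
= |(-9) - 0| = 9

9


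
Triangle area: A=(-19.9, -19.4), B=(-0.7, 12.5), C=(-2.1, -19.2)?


Area = |x_A(y_B-y_C) + x_B(y_C-y_A) + x_C(y_A-y_B)|/2
= |(-630.83) + (-0.14) + 66.99|/2
= 563.98/2 = 281.99

281.99


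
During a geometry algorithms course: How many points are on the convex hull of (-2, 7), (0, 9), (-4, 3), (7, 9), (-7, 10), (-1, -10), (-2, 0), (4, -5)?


Convex hull vertices (CCW): (-7, 10), (-1, -10), (4, -5), (7, 9)
Count = 4

4


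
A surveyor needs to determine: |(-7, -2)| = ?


|u| = sqrt((-7)^2 + (-2)^2) = sqrt(53) = 7.2801

7.2801


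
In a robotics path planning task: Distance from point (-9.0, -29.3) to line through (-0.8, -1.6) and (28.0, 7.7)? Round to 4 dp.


|cross product| = 721.5
|line direction| = sqrt(915.93) = 30.2643
Distance = 721.5/sqrt(915.93) = 23.8399

23.8399


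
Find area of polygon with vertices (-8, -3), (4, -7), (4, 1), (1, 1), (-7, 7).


Shoelace sum: ((-8)*(-7) - 4*(-3)) + (4*1 - 4*(-7)) + (4*1 - 1*1) + (1*7 - (-7)*1) + ((-7)*(-3) - (-8)*7)
= 194
Area = |194|/2 = 97

97


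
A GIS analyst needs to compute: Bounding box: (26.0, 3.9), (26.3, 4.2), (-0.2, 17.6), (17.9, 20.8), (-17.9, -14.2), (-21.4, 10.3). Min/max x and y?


x range: [-21.4, 26.3]
y range: [-14.2, 20.8]
Bounding box: (-21.4,-14.2) to (26.3,20.8)

(-21.4,-14.2) to (26.3,20.8)


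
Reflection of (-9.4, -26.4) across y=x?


Reflection over y=x: (x,y) -> (y,x)
(-9.4, -26.4) -> (-26.4, -9.4)

(-26.4, -9.4)


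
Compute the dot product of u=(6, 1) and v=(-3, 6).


u . v = u_x*v_x + u_y*v_y = 6*(-3) + 1*6
= (-18) + 6 = -12

-12


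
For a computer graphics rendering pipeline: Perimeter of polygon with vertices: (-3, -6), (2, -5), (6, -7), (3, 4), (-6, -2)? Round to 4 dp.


Sides: (-3, -6)->(2, -5): sqrt(26) = 5.09902, (2, -5)->(6, -7): sqrt(20) = 4.472136, (6, -7)->(3, 4): sqrt(130) = 11.401754, (3, 4)->(-6, -2): sqrt(117) = 10.816654, (-6, -2)->(-3, -6): sqrt(25) = 5
Sum = 36.789564
Perimeter = 36.7896

36.7896


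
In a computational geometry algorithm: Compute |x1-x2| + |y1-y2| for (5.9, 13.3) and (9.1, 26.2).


|5.9-9.1| + |13.3-26.2| = 3.2 + 12.9 = 16.1

16.1


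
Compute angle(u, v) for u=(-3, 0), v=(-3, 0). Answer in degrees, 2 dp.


u.v = 9, |u| = sqrt(9) = 3, |v| = sqrt(9) = 3
cos(theta) = u.v/(|u||v|) = 9/sqrt(81) = 1
theta = acos(1) = 0 degrees

0 degrees


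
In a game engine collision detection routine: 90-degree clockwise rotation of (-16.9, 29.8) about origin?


90° CW: (x,y) -> (y, -x)
(-16.9,29.8) -> (29.8, 16.9)

(29.8, 16.9)


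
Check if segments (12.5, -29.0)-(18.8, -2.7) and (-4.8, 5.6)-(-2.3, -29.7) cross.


Cross products: d1=524.19, d2=812.33, d3=672.97, d4=384.83
d1*d2 < 0 and d3*d4 < 0? no

No, they don't intersect


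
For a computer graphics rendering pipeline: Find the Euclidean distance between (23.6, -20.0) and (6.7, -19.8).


dx=-16.9, dy=0.2
d^2 = (-16.9)^2 + 0.2^2 = 285.65
d = sqrt(285.65) = 16.9012

16.9012
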